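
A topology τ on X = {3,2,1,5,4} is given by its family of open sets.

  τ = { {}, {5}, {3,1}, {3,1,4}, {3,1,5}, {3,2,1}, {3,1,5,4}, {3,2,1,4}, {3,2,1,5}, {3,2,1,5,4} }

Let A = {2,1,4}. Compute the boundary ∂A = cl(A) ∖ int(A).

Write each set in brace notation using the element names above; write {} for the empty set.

opens ⊆ A: {}; union → int = {}
complement {3,5}; its interior {5}; cl(A) = X∖{5} = {3,2,1,4}
boundary = {3,2,1,4} ∖ {} = {3,2,1,4}

{3,2,1,4}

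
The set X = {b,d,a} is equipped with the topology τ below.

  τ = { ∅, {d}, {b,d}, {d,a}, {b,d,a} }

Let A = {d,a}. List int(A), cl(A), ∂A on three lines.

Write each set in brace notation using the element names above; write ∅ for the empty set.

opens ⊆ A: ∅, {d}, {d,a}; union → int = {d,a}
complement {b}; its interior ∅; cl(A) = X∖∅ = {b,d,a}
boundary = {b,d,a} ∖ {d,a} = {b}

int(A) = {d,a}
cl(A)  = {b,d,a}
∂A     = {b}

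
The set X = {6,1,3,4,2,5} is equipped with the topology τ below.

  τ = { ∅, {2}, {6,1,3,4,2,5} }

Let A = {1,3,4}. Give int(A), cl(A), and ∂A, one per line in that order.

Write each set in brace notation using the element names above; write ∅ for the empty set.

int(A) = ∅
cl(A)  = {6,1,3,4,5}
∂A     = {6,1,3,4,5}

U open, U⊆A: ∅. int(A) = ⋃ = ∅
X∖A={6,2,5}, int(X∖A)={2}, hence cl(A)={6,1,3,4,5}
∂A: remove int from cl → {6,1,3,4,5}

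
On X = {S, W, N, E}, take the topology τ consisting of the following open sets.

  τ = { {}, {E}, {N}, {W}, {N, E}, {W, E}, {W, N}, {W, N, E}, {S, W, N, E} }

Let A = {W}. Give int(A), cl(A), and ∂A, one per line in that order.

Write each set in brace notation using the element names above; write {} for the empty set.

open subsets of A: {}, {W}; so int(A) = {W}
closure: X∖int(X∖A) = X∖{N, E} = {S, W}
∂A = {S, W} minus {W} = {S}

int(A) = {W}
cl(A)  = {S, W}
∂A     = {S}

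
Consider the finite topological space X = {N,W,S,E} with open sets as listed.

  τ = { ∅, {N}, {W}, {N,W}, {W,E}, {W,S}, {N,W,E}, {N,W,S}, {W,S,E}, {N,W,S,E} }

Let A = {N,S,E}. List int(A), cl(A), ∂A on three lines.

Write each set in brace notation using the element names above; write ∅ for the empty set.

int(A) = {N}
cl(A)  = {N,S,E}
∂A     = {S,E}

U open, U⊆A: ∅, {N}. int(A) = ⋃ = {N}
X∖A={W}, int(X∖A)={W}, hence cl(A)={N,S,E}
∂A: remove int from cl → {S,E}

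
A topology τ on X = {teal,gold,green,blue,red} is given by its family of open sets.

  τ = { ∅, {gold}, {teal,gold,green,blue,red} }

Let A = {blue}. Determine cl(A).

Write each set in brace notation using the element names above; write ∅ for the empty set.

{teal,green,blue,red}

X∖A={teal,gold,green,red}, int(X∖A)={gold}, hence cl(A)={teal,green,blue,red}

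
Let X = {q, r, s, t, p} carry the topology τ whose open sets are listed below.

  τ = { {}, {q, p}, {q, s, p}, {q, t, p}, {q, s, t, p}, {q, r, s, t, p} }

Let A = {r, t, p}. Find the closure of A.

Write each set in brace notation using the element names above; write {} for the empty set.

X∖A={q, s}, int(X∖A)={}, hence cl(A)={q, r, s, t, p}

{q, r, s, t, p}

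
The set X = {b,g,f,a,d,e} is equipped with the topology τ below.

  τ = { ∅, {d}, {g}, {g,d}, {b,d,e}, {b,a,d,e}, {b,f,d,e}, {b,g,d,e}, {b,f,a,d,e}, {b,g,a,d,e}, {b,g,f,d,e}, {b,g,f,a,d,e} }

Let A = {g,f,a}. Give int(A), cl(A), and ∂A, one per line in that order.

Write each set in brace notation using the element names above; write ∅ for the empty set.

int(A) = {g}
cl(A)  = {g,f,a}
∂A     = {f,a}

interior: largest open inside A is {g} (from ∅, {g})
cl via duality: int({b,d,e}) = {b,d,e}, so X∖{b,d,e} = {g,f,a}
cl∖int = {f,a}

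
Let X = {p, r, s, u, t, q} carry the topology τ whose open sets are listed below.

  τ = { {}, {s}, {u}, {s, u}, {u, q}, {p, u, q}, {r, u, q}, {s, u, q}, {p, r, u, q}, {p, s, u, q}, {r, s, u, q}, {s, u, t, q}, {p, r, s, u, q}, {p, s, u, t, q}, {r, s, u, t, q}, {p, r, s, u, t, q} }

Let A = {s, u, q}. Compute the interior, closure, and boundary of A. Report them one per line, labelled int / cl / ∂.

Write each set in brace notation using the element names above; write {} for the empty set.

int(A) = {s, u, q}
cl(A)  = {p, r, s, u, t, q}
∂A     = {p, r, t}

U open, U⊆A: {}, {u}, {s}, {s, u}, {u, q}, {s, u, q}. int(A) = ⋃ = {s, u, q}
X∖A={p, r, t}, int(X∖A)={}, hence cl(A)={p, r, s, u, t, q}
∂A: remove int from cl → {p, r, t}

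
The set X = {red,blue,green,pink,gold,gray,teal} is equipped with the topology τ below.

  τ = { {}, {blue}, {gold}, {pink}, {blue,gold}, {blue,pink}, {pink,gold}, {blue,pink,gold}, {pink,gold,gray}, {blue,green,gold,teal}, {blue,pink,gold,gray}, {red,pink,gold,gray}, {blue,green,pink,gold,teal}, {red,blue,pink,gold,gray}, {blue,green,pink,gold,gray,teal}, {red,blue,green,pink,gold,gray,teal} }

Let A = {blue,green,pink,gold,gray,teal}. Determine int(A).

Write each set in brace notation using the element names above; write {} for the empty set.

interior: largest open inside A is {blue,green,pink,gold,gray,teal} (from {}, {gold}, {pink}, {blue}, {pink,gold}, {blue,gold}, {blue,pink}, {pink,gold,gray}, {blue,pink,gold}, {blue,pink,gold,gray}, {blue,green,gold,teal}, {blue,green,pink,gold,teal}, {blue,green,pink,gold,gray,teal})

{blue,green,pink,gold,gray,teal}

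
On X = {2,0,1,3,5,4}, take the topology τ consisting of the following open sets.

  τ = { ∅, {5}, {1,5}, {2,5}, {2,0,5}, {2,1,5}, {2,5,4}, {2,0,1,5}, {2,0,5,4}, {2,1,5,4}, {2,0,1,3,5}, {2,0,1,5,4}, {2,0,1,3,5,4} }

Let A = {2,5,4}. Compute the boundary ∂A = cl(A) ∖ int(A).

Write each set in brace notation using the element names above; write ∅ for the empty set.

{0,1,3}

interior: largest open inside A is {2,5,4} (from ∅, {5}, {2,5}, {2,5,4})
cl via duality: int({0,1,3}) = ∅, so X∖∅ = {2,0,1,3,5,4}
cl∖int = {0,1,3}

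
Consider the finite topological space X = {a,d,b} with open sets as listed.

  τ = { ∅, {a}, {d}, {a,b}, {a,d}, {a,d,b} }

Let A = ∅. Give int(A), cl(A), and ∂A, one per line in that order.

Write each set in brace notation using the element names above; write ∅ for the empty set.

interior: largest open inside A is ∅ (from ∅)
cl via duality: int({a,d,b}) = {a,d,b}, so X∖{a,d,b} = ∅
cl∖int = ∅

int(A) = ∅
cl(A)  = ∅
∂A     = ∅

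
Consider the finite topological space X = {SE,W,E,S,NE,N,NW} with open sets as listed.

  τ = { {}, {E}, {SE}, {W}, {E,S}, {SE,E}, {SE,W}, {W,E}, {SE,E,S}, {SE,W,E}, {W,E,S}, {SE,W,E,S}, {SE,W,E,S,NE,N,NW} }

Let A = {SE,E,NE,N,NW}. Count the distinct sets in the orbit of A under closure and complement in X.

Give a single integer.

8

complement {W,S}; its interior {W}; cl(A) = X∖{W} = {SE,E,S,NE,N,NW}
With k = closure, c = complement:
  1. A     = {SE,E,NE,N,NW}
  2. kA    = {SE,E,S,NE,N,NW}
  3. cA    = {W,S}
  4. ckA   = {W}
  5. kcA   = {W,S,NE,N,NW}
  6. kckA  = {W,NE,N,NW}
  7. ckcA  = {SE,E}
  8. ckckA = {SE,E,S}
k, c of each give nothing new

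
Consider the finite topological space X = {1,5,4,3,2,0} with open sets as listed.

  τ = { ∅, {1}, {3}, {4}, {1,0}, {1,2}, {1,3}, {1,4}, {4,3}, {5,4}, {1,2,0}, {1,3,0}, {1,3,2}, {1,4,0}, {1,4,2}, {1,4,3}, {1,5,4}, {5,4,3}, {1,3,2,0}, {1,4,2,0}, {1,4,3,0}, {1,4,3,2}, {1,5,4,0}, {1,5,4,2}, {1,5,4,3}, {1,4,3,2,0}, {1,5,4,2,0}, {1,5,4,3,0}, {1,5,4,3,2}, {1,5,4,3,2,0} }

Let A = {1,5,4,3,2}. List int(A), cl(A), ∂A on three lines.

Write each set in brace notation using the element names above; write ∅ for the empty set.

int(A) = {1,5,4,3,2}
cl(A)  = {1,5,4,3,2,0}
∂A     = {0}

U open, U⊆A: ∅, {1}, {4}, {3}, {4,3}, {1,3}, {1,2}, {1,4}, {5,4}, {5,4,3}, {1,5,4}, {1,4,3}, {1,4,2}, {1,3,2}, {1,4,3,2}, {1,5,4,3}, {1,5,4,2}, {1,5,4,3,2}. int(A) = ⋃ = {1,5,4,3,2}
X∖A={0}, int(X∖A)=∅, hence cl(A)={1,5,4,3,2,0}
∂A: remove int from cl → {0}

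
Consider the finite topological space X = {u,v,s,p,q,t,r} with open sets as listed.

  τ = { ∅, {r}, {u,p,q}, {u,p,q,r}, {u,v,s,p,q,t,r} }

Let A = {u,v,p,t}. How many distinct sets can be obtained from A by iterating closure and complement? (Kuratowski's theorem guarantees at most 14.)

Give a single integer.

X∖A={s,q,r}, int(X∖A)={r}, hence cl(A)={u,v,s,p,q,t}
Orbit (k=closure, c=complement):
  1. A     = {u,v,p,t}
  2. kA    = {u,v,s,p,q,t}
  3. cA    = {s,q,r}
  4. ckA   = {r}
  5. kcA   = {u,v,s,p,q,t,r}
  6. kckA  = {v,s,t,r}
  7. ckcA  = ∅
  8. ckckA = {u,p,q}
(closed under both — stop)

8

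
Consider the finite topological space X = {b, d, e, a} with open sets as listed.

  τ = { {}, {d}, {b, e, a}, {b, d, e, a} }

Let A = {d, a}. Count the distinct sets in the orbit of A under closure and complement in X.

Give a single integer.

complement {b, e}; its interior {}; cl(A) = X∖{} = {b, d, e, a}
With k = closure, c = complement:
  1. A     = {d, a}
  2. kA    = {b, d, e, a}
  3. cA    = {b, e}
  4. ckA   = {}
  5. kcA   = {b, e, a}
  6. ckcA  = {d}
k, c of each give nothing new

6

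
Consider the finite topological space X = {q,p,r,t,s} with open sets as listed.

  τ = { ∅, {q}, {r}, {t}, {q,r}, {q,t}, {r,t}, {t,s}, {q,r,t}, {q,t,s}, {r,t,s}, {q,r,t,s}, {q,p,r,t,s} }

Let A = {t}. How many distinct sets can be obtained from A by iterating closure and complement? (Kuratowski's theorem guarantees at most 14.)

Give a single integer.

6

complement {q,p,r,s}; its interior {q,r}; cl(A) = X∖{q,r} = {p,t,s}
With k = closure, c = complement:
  1. A     = {t}
  2. kA    = {p,t,s}
  3. cA    = {q,p,r,s}
  4. ckA   = {q,r}
  5. kckA  = {q,p,r}
  6. ckckA = {t,s}
k, c of each give nothing new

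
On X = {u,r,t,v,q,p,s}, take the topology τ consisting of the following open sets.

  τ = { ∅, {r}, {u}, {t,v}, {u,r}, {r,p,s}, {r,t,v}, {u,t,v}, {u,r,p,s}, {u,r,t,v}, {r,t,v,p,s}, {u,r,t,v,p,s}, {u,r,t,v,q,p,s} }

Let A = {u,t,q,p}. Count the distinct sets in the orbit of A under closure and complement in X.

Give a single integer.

12

cl via duality: int({r,v,s}) = {r}, so X∖{r} = {u,t,v,q,p,s}
Write k for closure, c for complement:
  1. A     = {u,t,q,p}
  2. kA    = {u,t,v,q,p,s}
  3. cA    = {r,v,s}
  4. ckA   = {r}
  5. kcA   = {r,t,v,q,p,s}
  6. kckA  = {r,q,p,s}
  7. ckcA  = {u}
  8. ckckA = {u,t,v}
  9. kckcA = {u,q}
  10. kckckA = {u,t,v,q}
  11. ckckcA = {r,t,v,p,s}
  12. ckckckA = {r,p,s}
applying k or c yields no new set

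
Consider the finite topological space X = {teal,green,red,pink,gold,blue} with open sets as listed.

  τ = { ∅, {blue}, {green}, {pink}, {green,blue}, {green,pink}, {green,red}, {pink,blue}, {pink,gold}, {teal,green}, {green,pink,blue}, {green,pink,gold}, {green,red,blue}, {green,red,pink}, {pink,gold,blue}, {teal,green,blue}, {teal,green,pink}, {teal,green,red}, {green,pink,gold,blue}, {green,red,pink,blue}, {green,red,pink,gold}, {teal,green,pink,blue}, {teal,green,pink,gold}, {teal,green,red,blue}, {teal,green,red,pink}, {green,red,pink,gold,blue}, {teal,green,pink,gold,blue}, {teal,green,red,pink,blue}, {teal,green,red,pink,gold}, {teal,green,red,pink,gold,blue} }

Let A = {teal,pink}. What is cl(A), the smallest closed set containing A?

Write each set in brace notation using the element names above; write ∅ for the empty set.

X∖A={green,red,gold,blue}, int(X∖A)={green,red,blue}, hence cl(A)={teal,pink,gold}

{teal,pink,gold}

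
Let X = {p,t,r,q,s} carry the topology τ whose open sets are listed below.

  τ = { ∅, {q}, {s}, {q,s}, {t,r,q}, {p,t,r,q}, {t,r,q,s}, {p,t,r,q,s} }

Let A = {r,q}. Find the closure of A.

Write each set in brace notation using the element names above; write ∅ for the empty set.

{p,t,r,q}

X∖A={p,t,s}, int(X∖A)={s}, hence cl(A)={p,t,r,q}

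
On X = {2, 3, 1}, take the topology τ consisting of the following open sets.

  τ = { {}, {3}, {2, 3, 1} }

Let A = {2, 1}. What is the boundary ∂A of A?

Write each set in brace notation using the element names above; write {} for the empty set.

U open, U⊆A: {}. int(A) = ⋃ = {}
X∖A={3}, int(X∖A)={3}, hence cl(A)={2, 1}
∂A: remove int from cl → {2, 1}

{2, 1}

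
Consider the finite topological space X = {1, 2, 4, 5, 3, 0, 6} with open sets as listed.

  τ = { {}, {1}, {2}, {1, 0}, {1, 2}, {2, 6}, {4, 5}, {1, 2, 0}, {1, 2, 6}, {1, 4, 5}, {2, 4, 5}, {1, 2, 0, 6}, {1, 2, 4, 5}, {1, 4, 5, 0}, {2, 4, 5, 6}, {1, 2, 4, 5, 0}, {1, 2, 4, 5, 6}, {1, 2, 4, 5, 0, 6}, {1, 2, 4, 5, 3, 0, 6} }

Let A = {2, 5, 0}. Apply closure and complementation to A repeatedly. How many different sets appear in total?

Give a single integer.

X∖A={1, 4, 3, 6}, int(X∖A)={1}, hence cl(A)={2, 4, 5, 3, 0, 6}
Orbit (k=closure, c=complement):
  1. A     = {2, 5, 0}
  2. kA    = {2, 4, 5, 3, 0, 6}
  3. cA    = {1, 4, 3, 6}
  4. ckA   = {1}
  5. kcA   = {1, 4, 5, 3, 0, 6}
  6. kckA  = {1, 3, 0}
  7. ckcA  = {2}
  8. ckckA = {2, 4, 5, 6}
  9. kckcA = {2, 3, 6}
  10. kckckA = {2, 4, 5, 3, 6}
  11. ckckcA = {1, 4, 5, 0}
  12. ckckckA = {1, 0}
  13. kckckcA = {1, 4, 5, 3, 0}
  14. ckckckcA = {2, 6}
(closed under both — stop)

14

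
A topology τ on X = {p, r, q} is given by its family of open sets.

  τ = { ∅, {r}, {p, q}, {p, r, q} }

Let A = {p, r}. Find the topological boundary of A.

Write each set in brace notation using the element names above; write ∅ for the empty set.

{p, q}

interior: largest open inside A is {r} (from ∅, {r})
cl via duality: int({q}) = ∅, so X∖∅ = {p, r, q}
cl∖int = {p, q}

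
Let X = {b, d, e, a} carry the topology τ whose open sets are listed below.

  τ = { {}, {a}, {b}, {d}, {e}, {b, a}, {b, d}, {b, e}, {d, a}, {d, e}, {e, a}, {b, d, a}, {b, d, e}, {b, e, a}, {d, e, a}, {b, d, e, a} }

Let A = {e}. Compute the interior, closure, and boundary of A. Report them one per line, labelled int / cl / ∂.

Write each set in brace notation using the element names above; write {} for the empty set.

U open, U⊆A: {}, {e}. int(A) = ⋃ = {e}
X∖A={b, d, a}, int(X∖A)={b, d, a}, hence cl(A)={e}
∂A: remove int from cl → {}

int(A) = {e}
cl(A)  = {e}
∂A     = {}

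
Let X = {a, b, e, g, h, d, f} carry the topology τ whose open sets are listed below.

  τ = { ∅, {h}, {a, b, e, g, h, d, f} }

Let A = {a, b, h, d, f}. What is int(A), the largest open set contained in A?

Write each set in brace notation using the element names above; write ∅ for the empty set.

{h}

U open, U⊆A: ∅, {h}. int(A) = ⋃ = {h}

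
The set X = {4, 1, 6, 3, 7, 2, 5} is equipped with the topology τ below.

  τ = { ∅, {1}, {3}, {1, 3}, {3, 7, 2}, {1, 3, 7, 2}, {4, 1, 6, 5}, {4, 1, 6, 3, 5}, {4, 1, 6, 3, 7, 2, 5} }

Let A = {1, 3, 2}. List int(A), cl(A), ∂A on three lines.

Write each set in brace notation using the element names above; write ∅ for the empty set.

int(A) = {1, 3}
cl(A)  = {4, 1, 6, 3, 7, 2, 5}
∂A     = {4, 6, 7, 2, 5}

interior: largest open inside A is {1, 3} (from ∅, {3}, {1}, {1, 3})
cl via duality: int({4, 6, 7, 5}) = ∅, so X∖∅ = {4, 1, 6, 3, 7, 2, 5}
cl∖int = {4, 6, 7, 2, 5}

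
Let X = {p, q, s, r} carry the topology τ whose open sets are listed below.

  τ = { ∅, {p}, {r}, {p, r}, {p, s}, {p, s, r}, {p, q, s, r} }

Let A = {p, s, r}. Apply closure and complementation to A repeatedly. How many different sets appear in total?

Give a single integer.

4

cl via duality: int({q}) = ∅, so X∖∅ = {p, q, s, r}
Write k for closure, c for complement:
  1. A     = {p, s, r}
  2. kA    = {p, q, s, r}
  3. cA    = {q}
  4. ckA   = ∅
applying k or c yields no new set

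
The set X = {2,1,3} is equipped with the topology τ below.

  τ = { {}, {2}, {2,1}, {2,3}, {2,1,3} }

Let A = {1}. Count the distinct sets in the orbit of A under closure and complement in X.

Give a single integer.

X∖A={2,3}, int(X∖A)={2,3}, hence cl(A)={1}
Orbit (k=closure, c=complement):
  1. A     = {1}
  2. cA    = {2,3}
  3. kcA   = {2,1,3}
  4. ckcA  = {}
(closed under both — stop)

4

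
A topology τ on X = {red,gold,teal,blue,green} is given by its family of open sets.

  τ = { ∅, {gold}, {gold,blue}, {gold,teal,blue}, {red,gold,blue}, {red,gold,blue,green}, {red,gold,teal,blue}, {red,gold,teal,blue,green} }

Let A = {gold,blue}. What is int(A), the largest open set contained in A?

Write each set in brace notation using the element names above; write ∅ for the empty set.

{gold,blue}

open subsets of A: ∅, {gold}, {gold,blue}; so int(A) = {gold,blue}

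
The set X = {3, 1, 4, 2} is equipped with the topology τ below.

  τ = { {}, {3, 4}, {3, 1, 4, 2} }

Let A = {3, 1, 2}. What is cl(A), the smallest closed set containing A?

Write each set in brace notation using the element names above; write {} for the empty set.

complement {4}; its interior {}; cl(A) = X∖{} = {3, 1, 4, 2}

{3, 1, 4, 2}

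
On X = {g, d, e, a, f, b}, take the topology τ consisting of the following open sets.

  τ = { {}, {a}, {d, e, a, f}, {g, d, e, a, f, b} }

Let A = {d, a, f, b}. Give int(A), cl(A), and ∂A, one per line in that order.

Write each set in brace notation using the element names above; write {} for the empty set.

interior: largest open inside A is {a} (from {}, {a})
cl via duality: int({g, e}) = {}, so X∖{} = {g, d, e, a, f, b}
cl∖int = {g, d, e, f, b}

int(A) = {a}
cl(A)  = {g, d, e, a, f, b}
∂A     = {g, d, e, f, b}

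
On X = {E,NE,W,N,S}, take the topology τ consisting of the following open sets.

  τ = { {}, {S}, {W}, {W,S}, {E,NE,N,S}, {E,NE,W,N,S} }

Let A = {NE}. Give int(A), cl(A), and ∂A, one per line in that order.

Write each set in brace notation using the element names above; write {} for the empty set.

int(A) = {}
cl(A)  = {E,NE,N}
∂A     = {E,NE,N}

opens ⊆ A: {}; union → int = {}
complement {E,W,N,S}; its interior {W,S}; cl(A) = X∖{W,S} = {E,NE,N}
boundary = {E,NE,N} ∖ {} = {E,NE,N}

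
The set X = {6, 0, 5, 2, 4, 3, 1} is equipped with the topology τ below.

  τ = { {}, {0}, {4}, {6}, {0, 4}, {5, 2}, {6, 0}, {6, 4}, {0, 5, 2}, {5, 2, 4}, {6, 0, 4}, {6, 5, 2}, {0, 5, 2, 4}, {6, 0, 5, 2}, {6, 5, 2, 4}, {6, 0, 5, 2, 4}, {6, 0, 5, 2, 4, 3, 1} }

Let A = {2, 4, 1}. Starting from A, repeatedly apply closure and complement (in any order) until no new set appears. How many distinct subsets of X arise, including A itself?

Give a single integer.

10

cl via duality: int({6, 0, 5, 3}) = {6, 0}, so X∖{6, 0} = {5, 2, 4, 3, 1}
Write k for closure, c for complement:
  1. A     = {2, 4, 1}
  2. kA    = {5, 2, 4, 3, 1}
  3. cA    = {6, 0, 5, 3}
  4. ckA   = {6, 0}
  5. kcA   = {6, 0, 5, 2, 3, 1}
  6. kckA  = {6, 0, 3, 1}
  7. ckcA  = {4}
  8. ckckA = {5, 2, 4}
  9. kckcA = {4, 3, 1}
  10. ckckcA = {6, 0, 5, 2}
applying k or c yields no new set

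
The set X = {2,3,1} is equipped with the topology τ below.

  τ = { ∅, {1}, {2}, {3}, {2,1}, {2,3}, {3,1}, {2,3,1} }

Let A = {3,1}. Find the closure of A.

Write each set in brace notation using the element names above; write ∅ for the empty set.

closure: X∖int(X∖A) = X∖{2} = {3,1}

{3,1}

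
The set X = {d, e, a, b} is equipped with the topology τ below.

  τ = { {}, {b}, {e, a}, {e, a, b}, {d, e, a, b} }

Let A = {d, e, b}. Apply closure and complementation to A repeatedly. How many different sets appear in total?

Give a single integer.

cl via duality: int({a}) = {}, so X∖{} = {d, e, a, b}
Write k for closure, c for complement:
  1. A     = {d, e, b}
  2. kA    = {d, e, a, b}
  3. cA    = {a}
  4. ckA   = {}
  5. kcA   = {d, e, a}
  6. ckcA  = {b}
  7. kckcA = {d, b}
  8. ckckcA = {e, a}
applying k or c yields no new set

8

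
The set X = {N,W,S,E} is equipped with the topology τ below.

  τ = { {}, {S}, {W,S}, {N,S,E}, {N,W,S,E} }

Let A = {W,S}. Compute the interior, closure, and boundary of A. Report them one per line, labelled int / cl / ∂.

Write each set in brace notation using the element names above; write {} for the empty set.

int(A) = {W,S}
cl(A)  = {N,W,S,E}
∂A     = {N,E}

open subsets of A: {}, {S}, {W,S}; so int(A) = {W,S}
closure: X∖int(X∖A) = X∖{} = {N,W,S,E}
∂A = {N,W,S,E} minus {W,S} = {N,E}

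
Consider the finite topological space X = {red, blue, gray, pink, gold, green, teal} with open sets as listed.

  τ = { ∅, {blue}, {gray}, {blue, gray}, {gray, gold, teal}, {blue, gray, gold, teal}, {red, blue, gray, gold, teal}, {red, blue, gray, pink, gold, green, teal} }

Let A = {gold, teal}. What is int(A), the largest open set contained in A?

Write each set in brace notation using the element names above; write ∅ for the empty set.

∅

open subsets of A: ∅; so int(A) = ∅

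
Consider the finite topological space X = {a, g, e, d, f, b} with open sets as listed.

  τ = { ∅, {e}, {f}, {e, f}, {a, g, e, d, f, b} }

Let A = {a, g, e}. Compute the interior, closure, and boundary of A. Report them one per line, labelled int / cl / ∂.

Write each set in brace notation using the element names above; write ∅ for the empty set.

open subsets of A: ∅, {e}; so int(A) = {e}
closure: X∖int(X∖A) = X∖{f} = {a, g, e, d, b}
∂A = {a, g, e, d, b} minus {e} = {a, g, d, b}

int(A) = {e}
cl(A)  = {a, g, e, d, b}
∂A     = {a, g, d, b}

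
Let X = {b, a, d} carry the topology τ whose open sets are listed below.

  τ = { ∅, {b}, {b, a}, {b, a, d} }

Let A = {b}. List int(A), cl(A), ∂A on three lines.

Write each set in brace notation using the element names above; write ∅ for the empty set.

int(A) = {b}
cl(A)  = {b, a, d}
∂A     = {a, d}

interior: largest open inside A is {b} (from ∅, {b})
cl via duality: int({a, d}) = ∅, so X∖∅ = {b, a, d}
cl∖int = {a, d}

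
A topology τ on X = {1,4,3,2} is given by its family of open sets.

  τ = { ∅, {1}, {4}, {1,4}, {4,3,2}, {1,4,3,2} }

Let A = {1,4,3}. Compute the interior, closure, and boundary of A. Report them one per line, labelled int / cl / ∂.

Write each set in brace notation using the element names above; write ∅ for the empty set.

opens ⊆ A: ∅, {4}, {1}, {1,4}; union → int = {1,4}
complement {2}; its interior ∅; cl(A) = X∖∅ = {1,4,3,2}
boundary = {1,4,3,2} ∖ {1,4} = {3,2}

int(A) = {1,4}
cl(A)  = {1,4,3,2}
∂A     = {3,2}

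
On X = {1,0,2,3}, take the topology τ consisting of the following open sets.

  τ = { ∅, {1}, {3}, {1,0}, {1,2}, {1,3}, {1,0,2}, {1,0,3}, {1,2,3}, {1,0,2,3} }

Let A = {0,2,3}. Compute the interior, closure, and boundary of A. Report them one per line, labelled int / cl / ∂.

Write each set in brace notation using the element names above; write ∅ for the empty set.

int(A) = {3}
cl(A)  = {0,2,3}
∂A     = {0,2}

open subsets of A: ∅, {3}; so int(A) = {3}
closure: X∖int(X∖A) = X∖{1} = {0,2,3}
∂A = {0,2,3} minus {3} = {0,2}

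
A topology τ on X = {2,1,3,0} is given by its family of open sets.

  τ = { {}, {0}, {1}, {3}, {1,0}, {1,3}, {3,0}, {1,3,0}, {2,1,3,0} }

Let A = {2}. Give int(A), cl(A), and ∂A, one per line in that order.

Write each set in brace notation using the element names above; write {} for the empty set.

open subsets of A: {}; so int(A) = {}
closure: X∖int(X∖A) = X∖{1,3,0} = {2}
∂A = {2} minus {} = {2}

int(A) = {}
cl(A)  = {2}
∂A     = {2}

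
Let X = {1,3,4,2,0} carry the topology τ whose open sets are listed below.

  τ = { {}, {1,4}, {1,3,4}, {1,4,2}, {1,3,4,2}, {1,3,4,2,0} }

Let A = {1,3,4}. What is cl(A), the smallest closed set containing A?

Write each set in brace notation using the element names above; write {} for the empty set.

{1,3,4,2,0}

complement {2,0}; its interior {}; cl(A) = X∖{} = {1,3,4,2,0}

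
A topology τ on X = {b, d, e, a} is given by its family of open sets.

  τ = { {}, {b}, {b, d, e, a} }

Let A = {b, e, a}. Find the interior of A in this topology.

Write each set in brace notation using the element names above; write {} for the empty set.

open subsets of A: {}, {b}; so int(A) = {b}

{b}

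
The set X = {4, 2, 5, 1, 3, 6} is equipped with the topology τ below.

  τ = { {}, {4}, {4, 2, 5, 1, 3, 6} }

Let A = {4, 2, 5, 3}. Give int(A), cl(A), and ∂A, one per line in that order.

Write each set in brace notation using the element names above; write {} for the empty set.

U open, U⊆A: {}, {4}. int(A) = ⋃ = {4}
X∖A={1, 6}, int(X∖A)={}, hence cl(A)={4, 2, 5, 1, 3, 6}
∂A: remove int from cl → {2, 5, 1, 3, 6}

int(A) = {4}
cl(A)  = {4, 2, 5, 1, 3, 6}
∂A     = {2, 5, 1, 3, 6}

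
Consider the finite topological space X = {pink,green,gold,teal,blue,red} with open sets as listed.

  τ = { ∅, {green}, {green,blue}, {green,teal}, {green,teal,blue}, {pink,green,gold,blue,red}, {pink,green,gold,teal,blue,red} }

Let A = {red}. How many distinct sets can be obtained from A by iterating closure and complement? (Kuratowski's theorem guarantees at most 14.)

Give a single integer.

6

complement {pink,green,gold,teal,blue}; its interior {green,teal,blue}; cl(A) = X∖{green,teal,blue} = {pink,gold,red}
With k = closure, c = complement:
  1. A     = {red}
  2. kA    = {pink,gold,red}
  3. cA    = {pink,green,gold,teal,blue}
  4. ckA   = {green,teal,blue}
  5. kcA   = {pink,green,gold,teal,blue,red}
  6. ckcA  = ∅
k, c of each give nothing new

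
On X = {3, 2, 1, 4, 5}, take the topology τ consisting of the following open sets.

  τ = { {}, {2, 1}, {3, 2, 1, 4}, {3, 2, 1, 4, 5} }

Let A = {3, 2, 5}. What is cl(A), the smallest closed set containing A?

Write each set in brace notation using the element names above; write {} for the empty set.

{3, 2, 1, 4, 5}

closure: X∖int(X∖A) = X∖{} = {3, 2, 1, 4, 5}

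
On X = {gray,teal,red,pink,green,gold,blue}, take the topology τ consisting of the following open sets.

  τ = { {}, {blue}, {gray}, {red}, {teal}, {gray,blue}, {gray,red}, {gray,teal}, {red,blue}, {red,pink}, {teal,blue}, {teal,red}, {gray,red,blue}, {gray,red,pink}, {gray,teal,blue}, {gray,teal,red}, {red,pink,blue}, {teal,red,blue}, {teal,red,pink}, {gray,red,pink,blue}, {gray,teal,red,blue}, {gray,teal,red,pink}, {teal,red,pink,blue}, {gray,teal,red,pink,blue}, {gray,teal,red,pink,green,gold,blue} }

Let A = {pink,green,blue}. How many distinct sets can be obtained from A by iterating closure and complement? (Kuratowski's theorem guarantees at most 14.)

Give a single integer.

closure: X∖int(X∖A) = X∖{gray,teal,red} = {pink,green,gold,blue}
Let k=closure and c=complement:
  1. A     = {pink,green,blue}
  2. kA    = {pink,green,gold,blue}
  3. cA    = {gray,teal,red,gold}
  4. ckA   = {gray,teal,red}
  5. kcA   = {gray,teal,red,pink,green,gold}
  6. ckcA  = {blue}
  7. kckcA = {green,gold,blue}
  8. ckckcA = {gray,teal,red,pink}
— saturated at 8

8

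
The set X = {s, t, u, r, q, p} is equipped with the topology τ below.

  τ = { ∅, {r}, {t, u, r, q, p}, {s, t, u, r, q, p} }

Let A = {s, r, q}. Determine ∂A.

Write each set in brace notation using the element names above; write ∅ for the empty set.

{s, t, u, q, p}

open subsets of A: ∅, {r}; so int(A) = {r}
closure: X∖int(X∖A) = X∖∅ = {s, t, u, r, q, p}
∂A = {s, t, u, r, q, p} minus {r} = {s, t, u, q, p}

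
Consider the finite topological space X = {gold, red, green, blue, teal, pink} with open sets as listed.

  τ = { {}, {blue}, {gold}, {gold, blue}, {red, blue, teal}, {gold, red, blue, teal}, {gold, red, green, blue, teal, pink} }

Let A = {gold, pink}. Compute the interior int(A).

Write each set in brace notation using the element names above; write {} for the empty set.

{gold}

interior: largest open inside A is {gold} (from {}, {gold})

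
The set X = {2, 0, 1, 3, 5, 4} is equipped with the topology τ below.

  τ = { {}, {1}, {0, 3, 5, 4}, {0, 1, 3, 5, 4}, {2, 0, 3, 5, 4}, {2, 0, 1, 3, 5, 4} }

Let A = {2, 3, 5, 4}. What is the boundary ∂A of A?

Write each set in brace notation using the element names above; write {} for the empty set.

{2, 0, 3, 5, 4}

open subsets of A: {}; so int(A) = {}
closure: X∖int(X∖A) = X∖{1} = {2, 0, 3, 5, 4}
∂A = {2, 0, 3, 5, 4} minus {} = {2, 0, 3, 5, 4}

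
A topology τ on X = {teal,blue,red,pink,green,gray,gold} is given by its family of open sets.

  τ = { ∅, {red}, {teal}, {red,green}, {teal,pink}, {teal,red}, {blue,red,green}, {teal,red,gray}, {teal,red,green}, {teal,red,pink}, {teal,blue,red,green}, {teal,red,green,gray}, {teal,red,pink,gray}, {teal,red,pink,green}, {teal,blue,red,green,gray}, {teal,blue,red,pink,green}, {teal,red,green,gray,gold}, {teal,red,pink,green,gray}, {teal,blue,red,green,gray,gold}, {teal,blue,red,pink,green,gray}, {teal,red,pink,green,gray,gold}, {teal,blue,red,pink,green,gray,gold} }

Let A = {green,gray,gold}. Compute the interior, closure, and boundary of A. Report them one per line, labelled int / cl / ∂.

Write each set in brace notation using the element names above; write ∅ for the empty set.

U open, U⊆A: ∅. int(A) = ⋃ = ∅
X∖A={teal,blue,red,pink}, int(X∖A)={teal,red,pink}, hence cl(A)={blue,green,gray,gold}
∂A: remove int from cl → {blue,green,gray,gold}

int(A) = ∅
cl(A)  = {blue,green,gray,gold}
∂A     = {blue,green,gray,gold}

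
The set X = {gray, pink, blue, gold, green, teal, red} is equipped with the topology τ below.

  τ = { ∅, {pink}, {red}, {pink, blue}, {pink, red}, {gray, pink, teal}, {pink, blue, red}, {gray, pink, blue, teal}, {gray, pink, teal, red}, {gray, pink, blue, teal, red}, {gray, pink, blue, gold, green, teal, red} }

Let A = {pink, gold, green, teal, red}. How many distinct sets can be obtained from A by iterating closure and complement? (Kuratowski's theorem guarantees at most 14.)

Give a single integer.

6

closure: X∖int(X∖A) = X∖∅ = {gray, pink, blue, gold, green, teal, red}
Let k=closure and c=complement:
  1. A     = {pink, gold, green, teal, red}
  2. kA    = {gray, pink, blue, gold, green, teal, red}
  3. cA    = {gray, blue}
  4. ckA   = ∅
  5. kcA   = {gray, blue, gold, green, teal}
  6. ckcA  = {pink, red}
— saturated at 6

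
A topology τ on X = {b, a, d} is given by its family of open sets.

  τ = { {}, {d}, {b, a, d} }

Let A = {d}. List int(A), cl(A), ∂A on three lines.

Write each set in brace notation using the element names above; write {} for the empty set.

open subsets of A: {}, {d}; so int(A) = {d}
closure: X∖int(X∖A) = X∖{} = {b, a, d}
∂A = {b, a, d} minus {d} = {b, a}

int(A) = {d}
cl(A)  = {b, a, d}
∂A     = {b, a}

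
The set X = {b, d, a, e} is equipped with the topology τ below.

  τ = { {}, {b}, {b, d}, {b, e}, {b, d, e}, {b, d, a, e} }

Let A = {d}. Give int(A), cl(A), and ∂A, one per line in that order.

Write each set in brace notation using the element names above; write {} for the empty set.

int(A) = {}
cl(A)  = {d, a}
∂A     = {d, a}

opens ⊆ A: {}; union → int = {}
complement {b, a, e}; its interior {b, e}; cl(A) = X∖{b, e} = {d, a}
boundary = {d, a} ∖ {} = {d, a}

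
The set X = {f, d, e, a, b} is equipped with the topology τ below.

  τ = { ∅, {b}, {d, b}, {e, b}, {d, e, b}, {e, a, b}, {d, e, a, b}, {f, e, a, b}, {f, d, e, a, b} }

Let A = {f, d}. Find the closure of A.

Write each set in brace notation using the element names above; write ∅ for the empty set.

{f, d}

complement {e, a, b}; its interior {e, a, b}; cl(A) = X∖{e, a, b} = {f, d}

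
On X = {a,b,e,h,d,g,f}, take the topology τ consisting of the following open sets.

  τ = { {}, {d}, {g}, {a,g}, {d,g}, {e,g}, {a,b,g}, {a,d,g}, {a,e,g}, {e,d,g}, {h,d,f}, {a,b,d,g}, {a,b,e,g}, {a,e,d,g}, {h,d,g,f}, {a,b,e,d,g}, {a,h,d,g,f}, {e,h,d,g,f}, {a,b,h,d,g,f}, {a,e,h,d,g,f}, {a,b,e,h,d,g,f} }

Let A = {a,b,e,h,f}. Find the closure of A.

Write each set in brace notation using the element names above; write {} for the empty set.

{a,b,e,h,f}

closure: X∖int(X∖A) = X∖{d,g} = {a,b,e,h,f}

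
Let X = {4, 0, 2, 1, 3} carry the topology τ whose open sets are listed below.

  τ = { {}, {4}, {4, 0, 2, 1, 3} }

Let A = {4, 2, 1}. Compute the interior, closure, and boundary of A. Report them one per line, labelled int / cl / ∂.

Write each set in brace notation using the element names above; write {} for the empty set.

U open, U⊆A: {}, {4}. int(A) = ⋃ = {4}
X∖A={0, 3}, int(X∖A)={}, hence cl(A)={4, 0, 2, 1, 3}
∂A: remove int from cl → {0, 2, 1, 3}

int(A) = {4}
cl(A)  = {4, 0, 2, 1, 3}
∂A     = {0, 2, 1, 3}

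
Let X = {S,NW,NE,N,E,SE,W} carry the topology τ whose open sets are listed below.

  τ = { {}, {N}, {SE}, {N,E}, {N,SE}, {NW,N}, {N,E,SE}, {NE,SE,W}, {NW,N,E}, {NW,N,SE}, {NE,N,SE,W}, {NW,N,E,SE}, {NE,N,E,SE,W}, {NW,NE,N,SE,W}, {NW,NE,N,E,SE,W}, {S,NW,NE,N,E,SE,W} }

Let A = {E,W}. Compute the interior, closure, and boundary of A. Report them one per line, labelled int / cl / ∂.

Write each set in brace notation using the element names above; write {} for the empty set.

open subsets of A: {}; so int(A) = {}
closure: X∖int(X∖A) = X∖{NW,N,SE} = {S,NE,E,W}
∂A = {S,NE,E,W} minus {} = {S,NE,E,W}

int(A) = {}
cl(A)  = {S,NE,E,W}
∂A     = {S,NE,E,W}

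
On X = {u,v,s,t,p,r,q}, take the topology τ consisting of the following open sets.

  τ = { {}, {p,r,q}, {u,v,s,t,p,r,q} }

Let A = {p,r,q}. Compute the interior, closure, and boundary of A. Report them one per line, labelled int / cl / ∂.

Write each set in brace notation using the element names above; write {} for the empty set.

opens ⊆ A: {}, {p,r,q}; union → int = {p,r,q}
complement {u,v,s,t}; its interior {}; cl(A) = X∖{} = {u,v,s,t,p,r,q}
boundary = {u,v,s,t,p,r,q} ∖ {p,r,q} = {u,v,s,t}

int(A) = {p,r,q}
cl(A)  = {u,v,s,t,p,r,q}
∂A     = {u,v,s,t}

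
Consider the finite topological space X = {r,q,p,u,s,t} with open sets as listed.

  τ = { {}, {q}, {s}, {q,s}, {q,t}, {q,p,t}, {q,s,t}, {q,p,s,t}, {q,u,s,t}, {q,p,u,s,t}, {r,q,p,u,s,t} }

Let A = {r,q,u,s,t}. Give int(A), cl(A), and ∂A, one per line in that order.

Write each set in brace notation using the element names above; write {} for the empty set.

U open, U⊆A: {}, {q}, {s}, {q,s}, {q,t}, {q,s,t}, {q,u,s,t}. int(A) = ⋃ = {q,u,s,t}
X∖A={p}, int(X∖A)={}, hence cl(A)={r,q,p,u,s,t}
∂A: remove int from cl → {r,p}

int(A) = {q,u,s,t}
cl(A)  = {r,q,p,u,s,t}
∂A     = {r,p}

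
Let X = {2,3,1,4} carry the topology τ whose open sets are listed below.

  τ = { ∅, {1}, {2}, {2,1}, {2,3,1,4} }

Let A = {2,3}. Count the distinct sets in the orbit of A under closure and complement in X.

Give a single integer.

closure: X∖int(X∖A) = X∖{1} = {2,3,4}
Let k=closure and c=complement:
  1. A     = {2,3}
  2. kA    = {2,3,4}
  3. cA    = {1,4}
  4. ckA   = {1}
  5. kcA   = {3,1,4}
  6. ckcA  = {2}
— saturated at 6

6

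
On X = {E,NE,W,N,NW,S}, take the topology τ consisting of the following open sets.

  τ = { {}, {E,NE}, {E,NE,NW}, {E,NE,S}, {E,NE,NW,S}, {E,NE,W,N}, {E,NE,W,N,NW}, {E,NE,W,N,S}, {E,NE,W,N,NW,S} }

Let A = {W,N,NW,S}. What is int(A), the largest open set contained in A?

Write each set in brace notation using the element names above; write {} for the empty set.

interior: largest open inside A is {} (from {})

{}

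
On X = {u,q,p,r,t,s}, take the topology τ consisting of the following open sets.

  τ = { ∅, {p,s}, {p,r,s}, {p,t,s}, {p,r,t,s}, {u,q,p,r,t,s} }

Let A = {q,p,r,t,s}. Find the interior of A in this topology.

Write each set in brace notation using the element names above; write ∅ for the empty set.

opens ⊆ A: ∅, {p,s}, {p,r,s}, {p,t,s}, {p,r,t,s}; union → int = {p,r,t,s}

{p,r,t,s}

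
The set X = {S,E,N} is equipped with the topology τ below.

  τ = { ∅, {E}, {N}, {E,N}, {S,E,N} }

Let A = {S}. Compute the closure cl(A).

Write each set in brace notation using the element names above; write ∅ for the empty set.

{S}

complement {E,N}; its interior {E,N}; cl(A) = X∖{E,N} = {S}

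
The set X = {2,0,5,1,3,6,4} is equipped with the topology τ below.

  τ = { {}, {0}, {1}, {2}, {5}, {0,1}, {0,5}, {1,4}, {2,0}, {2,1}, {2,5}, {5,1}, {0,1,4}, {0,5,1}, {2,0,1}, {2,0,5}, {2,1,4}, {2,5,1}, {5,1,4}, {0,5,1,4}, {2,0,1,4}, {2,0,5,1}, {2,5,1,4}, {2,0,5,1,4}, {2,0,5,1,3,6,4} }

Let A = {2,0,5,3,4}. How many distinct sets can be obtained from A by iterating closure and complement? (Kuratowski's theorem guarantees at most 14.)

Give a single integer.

8

X∖A={1,6}, int(X∖A)={1}, hence cl(A)={2,0,5,3,6,4}
Orbit (k=closure, c=complement):
  1. A     = {2,0,5,3,4}
  2. kA    = {2,0,5,3,6,4}
  3. cA    = {1,6}
  4. ckA   = {1}
  5. kcA   = {1,3,6,4}
  6. ckcA  = {2,0,5}
  7. kckcA = {2,0,5,3,6}
  8. ckckcA = {1,4}
(closed under both — stop)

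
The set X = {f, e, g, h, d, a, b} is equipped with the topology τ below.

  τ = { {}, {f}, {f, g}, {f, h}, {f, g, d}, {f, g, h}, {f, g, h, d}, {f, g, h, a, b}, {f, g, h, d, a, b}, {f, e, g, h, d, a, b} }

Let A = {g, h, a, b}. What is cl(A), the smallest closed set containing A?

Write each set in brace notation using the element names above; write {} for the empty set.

closure: X∖int(X∖A) = X∖{f} = {e, g, h, d, a, b}

{e, g, h, d, a, b}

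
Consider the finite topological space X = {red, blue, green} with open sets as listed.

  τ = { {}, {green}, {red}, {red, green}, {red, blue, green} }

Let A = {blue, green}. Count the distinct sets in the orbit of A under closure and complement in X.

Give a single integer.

4

X∖A={red}, int(X∖A)={red}, hence cl(A)={blue, green}
Orbit (k=closure, c=complement):
  1. A     = {blue, green}
  2. cA    = {red}
  3. kcA   = {red, blue}
  4. ckcA  = {green}
(closed under both — stop)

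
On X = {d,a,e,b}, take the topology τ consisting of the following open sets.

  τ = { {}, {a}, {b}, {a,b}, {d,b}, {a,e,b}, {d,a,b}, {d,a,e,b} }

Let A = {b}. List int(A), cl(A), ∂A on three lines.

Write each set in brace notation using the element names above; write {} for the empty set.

int(A) = {b}
cl(A)  = {d,e,b}
∂A     = {d,e}

interior: largest open inside A is {b} (from {}, {b})
cl via duality: int({d,a,e}) = {a}, so X∖{a} = {d,e,b}
cl∖int = {d,e}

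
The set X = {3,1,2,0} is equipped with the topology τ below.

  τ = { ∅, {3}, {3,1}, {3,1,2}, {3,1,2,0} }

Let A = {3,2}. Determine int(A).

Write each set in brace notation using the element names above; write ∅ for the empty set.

opens ⊆ A: ∅, {3}; union → int = {3}

{3}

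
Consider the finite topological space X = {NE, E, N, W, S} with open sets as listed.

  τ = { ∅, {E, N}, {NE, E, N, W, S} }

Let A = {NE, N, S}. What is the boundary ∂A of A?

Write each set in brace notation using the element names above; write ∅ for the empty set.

{NE, E, N, W, S}

interior: largest open inside A is ∅ (from ∅)
cl via duality: int({E, W}) = ∅, so X∖∅ = {NE, E, N, W, S}
cl∖int = {NE, E, N, W, S}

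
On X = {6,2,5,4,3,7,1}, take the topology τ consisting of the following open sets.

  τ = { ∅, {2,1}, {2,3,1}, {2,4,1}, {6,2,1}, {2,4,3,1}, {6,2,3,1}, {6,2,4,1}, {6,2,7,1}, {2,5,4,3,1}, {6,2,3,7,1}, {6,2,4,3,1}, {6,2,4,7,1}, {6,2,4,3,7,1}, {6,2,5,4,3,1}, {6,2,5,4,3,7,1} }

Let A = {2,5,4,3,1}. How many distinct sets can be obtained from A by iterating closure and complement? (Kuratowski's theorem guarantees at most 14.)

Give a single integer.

closure: X∖int(X∖A) = X∖∅ = {6,2,5,4,3,7,1}
Let k=closure and c=complement:
  1. A     = {2,5,4,3,1}
  2. kA    = {6,2,5,4,3,7,1}
  3. cA    = {6,7}
  4. ckA   = ∅
— saturated at 4

4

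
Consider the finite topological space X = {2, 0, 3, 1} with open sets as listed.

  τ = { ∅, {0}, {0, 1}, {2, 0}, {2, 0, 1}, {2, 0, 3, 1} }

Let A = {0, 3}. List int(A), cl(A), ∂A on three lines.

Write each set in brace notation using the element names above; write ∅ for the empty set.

int(A) = {0}
cl(A)  = {2, 0, 3, 1}
∂A     = {2, 3, 1}

U open, U⊆A: ∅, {0}. int(A) = ⋃ = {0}
X∖A={2, 1}, int(X∖A)=∅, hence cl(A)={2, 0, 3, 1}
∂A: remove int from cl → {2, 3, 1}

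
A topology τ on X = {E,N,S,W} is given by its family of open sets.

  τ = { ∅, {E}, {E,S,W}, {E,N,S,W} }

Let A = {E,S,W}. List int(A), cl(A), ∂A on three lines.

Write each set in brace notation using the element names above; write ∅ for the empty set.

interior: largest open inside A is {E,S,W} (from ∅, {E}, {E,S,W})
cl via duality: int({N}) = ∅, so X∖∅ = {E,N,S,W}
cl∖int = {N}

int(A) = {E,S,W}
cl(A)  = {E,N,S,W}
∂A     = {N}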